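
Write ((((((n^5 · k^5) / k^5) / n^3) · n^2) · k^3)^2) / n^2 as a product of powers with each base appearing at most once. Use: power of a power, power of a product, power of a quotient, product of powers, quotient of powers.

k^6n^6

((((((n^5 · k^5) / k^5) / n^3) · n^2) · k^3)^2) / n^2
= ((((((n^5 · k^5) / k^5) / n^3) · n^2)^2) · ((k^3)^2)) / n^2    [power of a product]
= ((((((n^5 · k^5) / k^5) / n^3)^2) · ((n^2)^2)) · ((k^3)^2)) / n^2    [power of a product]
= ((((((n^5 · k^5) / k^5)^2) / ((n^3)^2)) · ((n^2)^2)) · ((k^3)^2)) / n^2    [power of a quotient]
= ((((((n^5 · k^5)^2) / ((k^5)^2)) / ((n^3)^2)) · ((n^2)^2)) · ((k^3)^2)) / n^2    [power of a quotient]
= (((((((n^5)^2) · ((k^5)^2)) / ((k^5)^2)) / ((n^3)^2)) · ((n^2)^2)) · ((k^3)^2)) / n^2    [power of a product]
= (((((n^10 · ((k^5)^2)) / ((k^5)^2)) / ((n^3)^2)) · ((n^2)^2)) · ((k^3)^2)) / n^2    [power of a power]
= (((((n^10 · k^10) / ((k^5)^2)) / ((n^3)^2)) · ((n^2)^2)) · ((k^3)^2)) / n^2    [power of a power]
= (((((n^10 · k^10) / k^10) / ((n^3)^2)) · ((n^2)^2)) · ((k^3)^2)) / n^2    [power of a power]
= (((((n^10 · k^10) / k^10) / n^6) · ((n^2)^2)) · ((k^3)^2)) / n^2    [power of a power]
= (((((n^10 · k^10) / k^10) / n^6) · n^4) · ((k^3)^2)) / n^2    [power of a power]
= (((((n^10 · k^10) / k^10) / n^6) · n^4) · k^6) / n^2    [power of a power]
= k^6n^6    [quotient of powers; product of powers]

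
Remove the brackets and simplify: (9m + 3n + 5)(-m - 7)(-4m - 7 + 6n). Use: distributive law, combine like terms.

36m^3 + 335m^2 - 42m^2n + 616m - 303mn - 18mn^2 - 63n - 126n^2 + 245

(9m + 3n + 5)(-m - 7)(-4m - 7 + 6n)
= (-9m^2 - 63m - 3mn - 21n - 5m - 35)(-4m - 7 + 6n)    [distributive law]
= (-9m^2 - 68m - 3mn - 21n - 35)(-4m - 7 + 6n)    [combine like terms]
= 36m^3 + 63m^2 - 54m^2n + 272m^2 + 476m - 408mn + 12m^2n + 21mn - 18mn^2 + 84mn + 147n - 126n^2 + 140m + 245 - 210n    [distributive law]
= 36m^3 + 335m^2 - 42m^2n + 616m - 303mn - 18mn^2 - 63n - 126n^2 + 245    [combine like terms]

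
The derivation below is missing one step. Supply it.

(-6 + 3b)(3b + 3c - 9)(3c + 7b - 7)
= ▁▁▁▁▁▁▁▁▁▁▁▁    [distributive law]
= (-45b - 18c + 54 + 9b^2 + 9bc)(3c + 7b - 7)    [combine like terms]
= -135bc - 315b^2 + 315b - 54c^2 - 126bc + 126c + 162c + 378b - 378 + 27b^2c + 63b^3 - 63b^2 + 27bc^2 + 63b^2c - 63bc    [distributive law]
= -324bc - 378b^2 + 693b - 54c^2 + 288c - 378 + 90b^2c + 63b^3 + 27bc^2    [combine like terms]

After distributive law, the bracketed line is:

(-18b - 18c + 54 + 9b^2 + 9bc - 27b)(3c + 7b - 7)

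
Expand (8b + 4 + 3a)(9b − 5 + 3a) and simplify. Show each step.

(8b + 4 + 3a)(9b − 5 + 3a)
= 72b² − 40b + 24ab + 36b − 20 + 12a + 27ab − 15a + 9a²    [distributive law]
= 72b² − 4b + 51ab − 20 − 3a + 9a²    [combine like terms]

72b² − 4b + 51ab − 20 − 3a + 9a²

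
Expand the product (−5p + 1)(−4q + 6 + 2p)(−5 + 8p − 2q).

(−5p + 1)(−4q + 6 + 2p)(−5 + 8p − 2q)
= (20pq − 30p − 10p^2 − 4q + 6 + 2p)(−5 + 8p − 2q)    [distributive law]
= (20pq − 28p − 10p^2 − 4q + 6)(−5 + 8p − 2q)    [combine like terms]
= −100pq + 160p^2q − 40pq^2 + 140p − 224p^2 + 56pq + 50p^2 − 80p^3 + 20p^2q + 20q − 32pq + 8q^2 − 30 + 48p − 12q    [distributive law]
= −76pq + 180p^2q − 40pq^2 + 188p − 174p^2 − 80p^3 + 8q + 8q^2 − 30    [combine like terms]

−76pq + 180p^2q − 40pq^2 + 188p − 174p^2 − 80p^3 + 8q + 8q^2 − 30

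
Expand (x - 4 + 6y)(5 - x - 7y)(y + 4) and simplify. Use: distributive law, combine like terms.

(x - 4 + 6y)(5 - x - 7y)(y + 4)
= (5x - x^2 - 7xy - 20 + 4x + 28y + 30y - 6xy - 42y^2)(y + 4)    [distributive law]
= (9x - x^2 - 13xy - 20 + 58y - 42y^2)(y + 4)    [combine like terms]
= 9xy + 36x - x^2y - 4x^2 - 13xy^2 - 52xy - 20y - 80 + 58y^2 + 232y - 42y^3 - 168y^2    [distributive law]
= -43xy + 36x - x^2y - 4x^2 - 13xy^2 + 212y - 80 - 110y^2 - 42y^3    [combine like terms]

-43xy + 36x - x^2y - 4x^2 - 13xy^2 + 212y - 80 - 110y^2 - 42y^3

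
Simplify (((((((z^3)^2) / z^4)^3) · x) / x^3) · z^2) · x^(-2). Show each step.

(((((((z^3)^2) / z^4)^3) · x) / x^3) · z^2) · x^(-2)
= (((((((z^3)^2)^3) / ((z^4)^3)) · x) / x^3) · z^2) · x^(-2)    [power of a quotient]
= ((((((z^3)^6) / ((z^4)^3)) · x) / x^3) · z^2) · x^(-2)    [power of a power]
= ((((z^18 / ((z^4)^3)) · x) / x^3) · z^2) · x^(-2)    [power of a power]
= ((((z^18 / z^12) · x) / x^3) · z^2) · x^(-2)    [power of a power]
= (((z^6 · x) / x^3) · z^2) · x^(-2)    [quotient of powers]
= x^(-4)·z^8    [quotient of powers; product of powers]

x^(-4)·z^8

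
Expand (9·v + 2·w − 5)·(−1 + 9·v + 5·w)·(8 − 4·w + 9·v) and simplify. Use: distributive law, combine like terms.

−387·v + 477·v·w + 162·v^2 + 243·v^2·w + 729·v^3 − 162·v·w^2 − 236·w + 188·w^2 − 40·w^3 + 40

(9·v + 2·w − 5)·(−1 + 9·v + 5·w)·(8 − 4·w + 9·v)
= (−9·v + 81·v^2 + 45·v·w − 2·w + 18·v·w + 10·w^2 + 5 − 45·v − 25·w)·(8 − 4·w + 9·v)    [distributive law]
= (−54·v + 81·v^2 + 63·v·w − 27·w + 10·w^2 + 5)·(8 − 4·w + 9·v)    [combine like terms]
= −432·v + 216·v·w − 486·v^2 + 648·v^2 − 324·v^2·w + 729·v^3 + 504·v·w − 252·v·w^2 + 567·v^2·w − 216·w + 108·w^2 − 243·v·w + 80·w^2 − 40·w^3 + 90·v·w^2 + 40 − 20·w + 45·v    [distributive law]
= −387·v + 477·v·w + 162·v^2 + 243·v^2·w + 729·v^3 − 162·v·w^2 − 236·w + 188·w^2 − 40·w^3 + 40    [combine like terms]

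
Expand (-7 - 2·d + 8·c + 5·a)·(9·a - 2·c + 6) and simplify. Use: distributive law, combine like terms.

(-7 - 2·d + 8·c + 5·a)·(9·a - 2·c + 6)
= -63·a + 14·c - 42 - 18·a·d + 4·c·d - 12·d + 72·a·c - 16·c^2 + 48·c + 45·a^2 - 10·a·c + 30·a    [distributive law]
= -33·a + 62·c - 42 - 18·a·d + 4·c·d - 12·d + 62·a·c - 16·c^2 + 45·a^2    [combine like terms]

-33·a + 62·c - 42 - 18·a·d + 4·c·d - 12·d + 62·a·c - 16·c^2 + 45·a^2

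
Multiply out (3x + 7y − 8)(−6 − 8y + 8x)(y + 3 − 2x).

(3x + 7y − 8)(−6 − 8y + 8x)(y + 3 − 2x)
= (−18x − 24xy + 24x^2 − 42y − 56y^2 + 56xy + 48 + 64y − 64x)(y + 3 − 2x)    [distributive law]
= (−82x + 32xy + 24x^2 + 22y − 56y^2 + 48)(y + 3 − 2x)    [combine like terms]
= −82xy − 246x + 164x^2 + 32xy^2 + 96xy − 64x^2y + 24x^2y + 72x^2 − 48x^3 + 22y^2 + 66y − 44xy − 56y^3 − 168y^2 + 112xy^2 + 48y + 144 − 96x    [distributive law]
= −30xy − 342x + 236x^2 + 144xy^2 − 40x^2y − 48x^3 − 146y^2 + 114y − 56y^3 + 144    [combine like terms]

−30xy − 342x + 236x^2 + 144xy^2 − 40x^2y − 48x^3 − 146y^2 + 114y − 56y^3 + 144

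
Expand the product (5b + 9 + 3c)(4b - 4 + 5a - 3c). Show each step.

20b² + 16b + 25ab - 3bc - 36 + 45a - 39c + 15ac - 9c²

(5b + 9 + 3c)(4b - 4 + 5a - 3c)
= 20b² - 20b + 25ab - 15bc + 36b - 36 + 45a - 27c + 12bc - 12c + 15ac - 9c²    [distributive law]
= 20b² + 16b + 25ab - 3bc - 36 + 45a - 39c + 15ac - 9c²    [combine like terms]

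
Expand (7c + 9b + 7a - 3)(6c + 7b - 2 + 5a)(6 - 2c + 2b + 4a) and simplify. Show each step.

316c² - 84c³ - 122bc² + 14ac² + 632bc + 80b²c + 378abc - 204c + 392ac + 238a²c + 300b² + 126b³ + 440ab² - 222b + 350ab + 446a²b - 150a + 94a² + 140a³ + 36

(7c + 9b + 7a - 3)(6c + 7b - 2 + 5a)(6 - 2c + 2b + 4a)
= (42c² + 49bc - 14c + 35ac + 54bc + 63b² - 18b + 45ab + 42ac + 49ab - 14a + 35a² - 18c - 21b + 6 - 15a)(6 - 2c + 2b + 4a)    [distributive law]
= (42c² + 103bc - 32c + 77ac + 63b² - 39b + 94ab - 29a + 35a² + 6)(6 - 2c + 2b + 4a)    [combine like terms]
= 252c² - 84c³ + 84bc² + 168ac² + 618bc - 206bc² + 206b²c + 412abc - 192c + 64c² - 64bc - 128ac + 462ac - 154ac² + 154abc + 308a²c + 378b² - 126b²c + 126b³ + 252ab² - 234b + 78bc - 78b² - 156ab + 564ab - 188abc + 188ab² + 376a²b - 174a + 58ac - 58ab - 116a² + 210a² - 70a²c + 70a²b + 140a³ + 36 - 12c + 12b + 24a    [distributive law]
= 316c² - 84c³ - 122bc² + 14ac² + 632bc + 80b²c + 378abc - 204c + 392ac + 238a²c + 300b² + 126b³ + 440ab² - 222b + 350ab + 446a²b - 150a + 94a² + 140a³ + 36    [combine like terms]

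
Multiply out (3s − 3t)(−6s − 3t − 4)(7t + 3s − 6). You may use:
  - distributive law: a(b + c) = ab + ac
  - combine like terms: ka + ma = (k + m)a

−99s²t − 54s³ + 72s² + 90st² − 102st + 72s + 63t³ + 30t² − 72t

(3s − 3t)(−6s − 3t − 4)(7t + 3s − 6)
= (−18s² − 9st − 12s + 18st + 9t² + 12t)(7t + 3s − 6)    [distributive law]
= (−18s² + 9st − 12s + 9t² + 12t)(7t + 3s − 6)    [combine like terms]
= −126s²t − 54s³ + 108s² + 63st² + 27s²t − 54st − 84st − 36s² + 72s + 63t³ + 27st² − 54t² + 84t² + 36st − 72t    [distributive law]
= −99s²t − 54s³ + 72s² + 90st² − 102st + 72s + 63t³ + 30t² − 72t    [combine like terms]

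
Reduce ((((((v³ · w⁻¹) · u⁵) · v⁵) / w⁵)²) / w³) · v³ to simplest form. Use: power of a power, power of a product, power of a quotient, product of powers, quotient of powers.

((((((v³ · w⁻¹) · u⁵) · v⁵) / w⁵)²) / w³) · v³
= ((((((v³ · w⁻¹) · u⁵) · v⁵)²) / ((w⁵)²)) / w³) · v³    [power of a quotient]
= ((((((v³ · w⁻¹) · u⁵)²) · ((v⁵)²)) / ((w⁵)²)) / w³) · v³    [power of a product]
= ((((((v³ · w⁻¹)²) · ((u⁵)²)) · ((v⁵)²)) / ((w⁵)²)) / w³) · v³    [power of a product]
= (((((((v³)²) · ((w⁻¹)²)) · ((u⁵)²)) · ((v⁵)²)) / ((w⁵)²)) / w³) · v³    [power of a product]
= (((((v⁶ · ((w⁻¹)²)) · ((u⁵)²)) · ((v⁵)²)) / ((w⁵)²)) / w³) · v³    [power of a power]
= (((((v⁶ · w⁻²) · ((u⁵)²)) · ((v⁵)²)) / ((w⁵)²)) / w³) · v³    [power of a power]
= (((((v⁶ · w⁻²) · u¹⁰) · ((v⁵)²)) / ((w⁵)²)) / w³) · v³    [power of a power]
= (((((v⁶ · w⁻²) · u¹⁰) · v¹⁰) / ((w⁵)²)) / w³) · v³    [power of a power]
= (((((v⁶ · w⁻²) · u¹⁰) · v¹⁰) / w¹⁰) / w³) · v³    [power of a power]
= u¹⁰·v¹⁹·w⁻¹⁵    [quotient of powers; product of powers]

u¹⁰·v¹⁹·w⁻¹⁵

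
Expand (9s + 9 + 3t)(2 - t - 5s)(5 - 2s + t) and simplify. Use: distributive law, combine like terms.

-171s - 171s^2 - 141st + 3s^2t - 18st^2 + 90s^3 + 90 + 3t - 18t^2 - 3t^3

(9s + 9 + 3t)(2 - t - 5s)(5 - 2s + t)
= (18s - 9st - 45s^2 + 18 - 9t - 45s + 6t - 3t^2 - 15st)(5 - 2s + t)    [distributive law]
= (-27s - 24st - 45s^2 + 18 - 3t - 3t^2)(5 - 2s + t)    [combine like terms]
= -135s + 54s^2 - 27st - 120st + 48s^2t - 24st^2 - 225s^2 + 90s^3 - 45s^2t + 90 - 36s + 18t - 15t + 6st - 3t^2 - 15t^2 + 6st^2 - 3t^3    [distributive law]
= -171s - 171s^2 - 141st + 3s^2t - 18st^2 + 90s^3 + 90 + 3t - 18t^2 - 3t^3    [combine like terms]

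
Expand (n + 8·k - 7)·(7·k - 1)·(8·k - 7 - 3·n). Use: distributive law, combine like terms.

(n + 8·k - 7)·(7·k - 1)·(8·k - 7 - 3·n)
= (7·k·n - n + 56·k^2 - 8·k - 49·k + 7)·(8·k - 7 - 3·n)    [distributive law]
= (7·k·n - n + 56·k^2 - 57·k + 7)·(8·k - 7 - 3·n)    [combine like terms]
= 56·k^2·n - 49·k·n - 21·k·n^2 - 8·k·n + 7·n + 3·n^2 + 448·k^3 - 392·k^2 - 168·k^2·n - 456·k^2 + 399·k + 171·k·n + 56·k - 49 - 21·n    [distributive law]
= -112·k^2·n + 114·k·n - 21·k·n^2 - 14·n + 3·n^2 + 448·k^3 - 848·k^2 + 455·k - 49    [combine like terms]

-112·k^2·n + 114·k·n - 21·k·n^2 - 14·n + 3·n^2 + 448·k^3 - 848·k^2 + 455·k - 49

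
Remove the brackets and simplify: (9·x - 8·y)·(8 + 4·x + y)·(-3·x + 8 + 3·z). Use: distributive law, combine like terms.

(9·x - 8·y)·(8 + 4·x + y)·(-3·x + 8 + 3·z)
= (72·x + 36·x^2 + 9·x·y - 64·y - 32·x·y - 8·y^2)·(-3·x + 8 + 3·z)    [distributive law]
= (72·x + 36·x^2 - 23·x·y - 64·y - 8·y^2)·(-3·x + 8 + 3·z)    [combine like terms]
= -216·x^2 + 576·x + 216·x·z - 108·x^3 + 288·x^2 + 108·x^2·z + 69·x^2·y - 184·x·y - 69·x·y·z + 192·x·y - 512·y - 192·y·z + 24·x·y^2 - 64·y^2 - 24·y^2·z    [distributive law]
= 72·x^2 + 576·x + 216·x·z - 108·x^3 + 108·x^2·z + 69·x^2·y + 8·x·y - 69·x·y·z - 512·y - 192·y·z + 24·x·y^2 - 64·y^2 - 24·y^2·z    [combine like terms]

72·x^2 + 576·x + 216·x·z - 108·x^3 + 108·x^2·z + 69·x^2·y + 8·x·y - 69·x·y·z - 512·y - 192·y·z + 24·x·y^2 - 64·y^2 - 24·y^2·z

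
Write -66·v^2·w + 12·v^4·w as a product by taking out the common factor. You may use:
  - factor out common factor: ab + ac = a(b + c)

6·v^2·w(-11 + 2·v^2)

-66·v^2·w + 12·v^4·w
= 6(-11·v^2·w + 2·v^4·w)    [factor out 6]
= 6·v^2·w(-11 + 2·v^2)    [factor out v^2·w]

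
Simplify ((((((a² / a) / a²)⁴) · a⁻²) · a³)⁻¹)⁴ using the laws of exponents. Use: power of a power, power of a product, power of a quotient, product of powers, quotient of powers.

((((((a² / a) / a²)⁴) · a⁻²) · a³)⁻¹)⁴
= (((((a² / a) / a²)⁴) · a⁻²) · a³)⁻⁴    [power of a power]
= (((((a² / a) / a²)⁴) · a⁻²)⁻⁴) · ((a³)⁻⁴)    [power of a product]
= (((((a² / a) / a²)⁴)⁻⁴) · ((a⁻²)⁻⁴)) · ((a³)⁻⁴)    [power of a product]
= ((((a² / a) / a²)⁻¹⁶) · ((a⁻²)⁻⁴)) · ((a³)⁻⁴)    [power of a power]
= ((((a² / a)⁻¹⁶) / ((a²)⁻¹⁶)) · ((a⁻²)⁻⁴)) · ((a³)⁻⁴)    [power of a quotient]
= (((((a²)⁻¹⁶) / (a⁻¹⁶)) / ((a²)⁻¹⁶)) · ((a⁻²)⁻⁴)) · ((a³)⁻⁴)    [power of a quotient]
= (((a⁻³² / (a⁻¹⁶)) / ((a²)⁻¹⁶)) · ((a⁻²)⁻⁴)) · ((a³)⁻⁴)    [power of a power]
= ((a⁻¹⁶ / ((a²)⁻¹⁶)) · ((a⁻²)⁻⁴)) · ((a³)⁻⁴)    [quotient of powers]
= ((a⁻¹⁶ / a⁻³²) · ((a⁻²)⁻⁴)) · ((a³)⁻⁴)    [power of a power]
= (a¹⁶ · ((a⁻²)⁻⁴)) · ((a³)⁻⁴)    [quotient of powers]
= (a¹⁶ · a⁸) · ((a³)⁻⁴)    [power of a power]
= a²⁴ · ((a³)⁻⁴)    [product of powers]
= a²⁴ · a⁻¹²    [power of a power]
= a¹²    [product of powers]

a¹²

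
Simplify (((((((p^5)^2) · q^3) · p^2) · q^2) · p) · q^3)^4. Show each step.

p^52·q^32

(((((((p^5)^2) · q^3) · p^2) · q^2) · p) · q^3)^4
= (((((((p^5)^2) · q^3) · p^2) · q^2) · p)^4) · ((q^3)^4)    [power of a product]
= (((((((p^5)^2) · q^3) · p^2) · q^2)^4) · (p^4)) · ((q^3)^4)    [power of a product]
= (((((((p^5)^2) · q^3) · p^2)^4) · ((q^2)^4)) · (p^4)) · ((q^3)^4)    [power of a product]
= (((((((p^5)^2) · q^3)^4) · ((p^2)^4)) · ((q^2)^4)) · (p^4)) · ((q^3)^4)    [power of a product]
= (((((((p^5)^2)^4) · ((q^3)^4)) · ((p^2)^4)) · ((q^2)^4)) · (p^4)) · ((q^3)^4)    [power of a product]
= ((((((p^5)^8) · ((q^3)^4)) · ((p^2)^4)) · ((q^2)^4)) · (p^4)) · ((q^3)^4)    [power of a power]
= ((((p^40 · ((q^3)^4)) · ((p^2)^4)) · ((q^2)^4)) · (p^4)) · ((q^3)^4)    [power of a power]
= ((((p^40 · q^12) · ((p^2)^4)) · ((q^2)^4)) · (p^4)) · ((q^3)^4)    [power of a power]
= ((((p^40 · q^12) · p^8) · ((q^2)^4)) · (p^4)) · ((q^3)^4)    [power of a power]
= ((((p^40 · q^12) · p^8) · q^8) · (p^4)) · ((q^3)^4)    [power of a power]
= ((((p^40 · q^12) · p^8) · q^8) · p^4) · q^12    [power of a power]
= p^52·q^32    [product of powers]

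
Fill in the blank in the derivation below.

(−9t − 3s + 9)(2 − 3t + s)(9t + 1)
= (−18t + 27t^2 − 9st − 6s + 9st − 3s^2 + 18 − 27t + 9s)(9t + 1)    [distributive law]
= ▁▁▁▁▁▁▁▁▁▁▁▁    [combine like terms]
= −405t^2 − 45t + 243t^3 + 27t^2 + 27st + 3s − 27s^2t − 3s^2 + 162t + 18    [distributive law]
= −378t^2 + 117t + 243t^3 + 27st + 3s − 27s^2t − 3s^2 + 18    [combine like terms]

Applying combine like terms to the line above:

(−45t + 27t^2 + 3s − 3s^2 + 18)(9t + 1)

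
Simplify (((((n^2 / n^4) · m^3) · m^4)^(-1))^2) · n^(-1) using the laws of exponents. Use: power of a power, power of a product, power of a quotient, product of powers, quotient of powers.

(((((n^2 / n^4) · m^3) · m^4)^(-1))^2) · n^(-1)
= ((((n^2 / n^4) · m^3) · m^4)^(-2)) · n^(-1)    [power of a power]
= ((((n^2 / n^4) · m^3)^(-2)) · ((m^4)^(-2))) · n^(-1)    [power of a product]
= ((((n^2 / n^4)^(-2)) · ((m^3)^(-2))) · ((m^4)^(-2))) · n^(-1)    [power of a product]
= (((((n^2)^(-2)) / ((n^4)^(-2))) · ((m^3)^(-2))) · ((m^4)^(-2))) · n^(-1)    [power of a quotient]
= (((n^(-4) / ((n^4)^(-2))) · ((m^3)^(-2))) · ((m^4)^(-2))) · n^(-1)    [power of a power]
= (((n^(-4) / n^(-8)) · ((m^3)^(-2))) · ((m^4)^(-2))) · n^(-1)    [power of a power]
= ((n^4 · ((m^3)^(-2))) · ((m^4)^(-2))) · n^(-1)    [quotient of powers]
= ((n^4 · m^(-6)) · ((m^4)^(-2))) · n^(-1)    [power of a power]
= ((n^4 · m^(-6)) · m^(-8)) · n^(-1)    [power of a power]
= m^(-14)n^3    [product of powers]

m^(-14)n^3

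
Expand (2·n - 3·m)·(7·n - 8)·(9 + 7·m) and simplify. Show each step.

126·n^2 + 98·m·n^2 - 144·n - 301·m·n - 147·m^2·n + 216·m + 168·m^2

(2·n - 3·m)·(7·n - 8)·(9 + 7·m)
= (14·n^2 - 16·n - 21·m·n + 24·m)·(9 + 7·m)    [distributive law]
= 126·n^2 + 98·m·n^2 - 144·n - 112·m·n - 189·m·n - 147·m^2·n + 216·m + 168·m^2    [distributive law]
= 126·n^2 + 98·m·n^2 - 144·n - 301·m·n - 147·m^2·n + 216·m + 168·m^2    [combine like terms]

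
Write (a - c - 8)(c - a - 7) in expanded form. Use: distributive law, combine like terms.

2ac - a^2 + a - c^2 - c + 56

(a - c - 8)(c - a - 7)
= ac - a^2 - 7a - c^2 + ac + 7c - 8c + 8a + 56    [distributive law]
= 2ac - a^2 + a - c^2 - c + 56    [combine like terms]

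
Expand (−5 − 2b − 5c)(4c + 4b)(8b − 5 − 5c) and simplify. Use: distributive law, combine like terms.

(−5 − 2b − 5c)(4c + 4b)(8b − 5 − 5c)
= (−20c − 20b − 8bc − 8b² − 20c² − 20bc)(8b − 5 − 5c)    [distributive law]
= (−20c − 20b − 28bc − 8b² − 20c²)(8b − 5 − 5c)    [combine like terms]
= −160bc + 100c + 100c² − 160b² + 100b + 100bc − 224b²c + 140bc + 140bc² − 64b³ + 40b² + 40b²c − 160bc² + 100c² + 100c³    [distributive law]
= 80bc + 100c + 200c² − 120b² + 100b − 184b²c − 20bc² − 64b³ + 100c³    [combine like terms]

80bc + 100c + 200c² − 120b² + 100b − 184b²c − 20bc² − 64b³ + 100c³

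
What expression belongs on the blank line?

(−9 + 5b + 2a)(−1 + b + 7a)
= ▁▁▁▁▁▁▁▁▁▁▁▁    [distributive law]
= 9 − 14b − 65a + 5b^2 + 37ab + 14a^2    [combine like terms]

Applying distributive law to the line above:

9 − 9b − 63a − 5b + 5b^2 + 35ab − 2a + 2ab + 14a^2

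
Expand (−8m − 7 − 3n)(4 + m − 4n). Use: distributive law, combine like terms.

−39m − 8m² + 29mn − 28 + 16n + 12n²

(−8m − 7 − 3n)(4 + m − 4n)
= −32m − 8m² + 32mn − 28 − 7m + 28n − 12n − 3mn + 12n²    [distributive law]
= −39m − 8m² + 29mn − 28 + 16n + 12n²    [combine like terms]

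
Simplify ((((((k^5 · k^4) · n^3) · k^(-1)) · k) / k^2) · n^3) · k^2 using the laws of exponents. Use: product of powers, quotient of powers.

((((((k^5 · k^4) · n^3) · k^(-1)) · k) / k^2) · n^3) · k^2
= (((((k^9 · n^3) · k^(-1)) · k) / k^2) · n^3) · k^2    [product of powers]
= k^9n^6    [quotient of powers; product of powers]

k^9n^6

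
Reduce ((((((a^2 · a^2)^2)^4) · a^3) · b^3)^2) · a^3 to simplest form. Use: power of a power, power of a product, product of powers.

((((((a^2 · a^2)^2)^4) · a^3) · b^3)^2) · a^3
= ((((((a^2 · a^2)^2)^4) · a^3)^2) · ((b^3)^2)) · a^3    [power of a product]
= ((((((a^2 · a^2)^2)^4)^2) · ((a^3)^2)) · ((b^3)^2)) · a^3    [power of a product]
= (((((a^2 · a^2)^2)^8) · ((a^3)^2)) · ((b^3)^2)) · a^3    [power of a power]
= ((((a^2 · a^2)^16) · ((a^3)^2)) · ((b^3)^2)) · a^3    [power of a power]
= (((((a^2)^16) · ((a^2)^16)) · ((a^3)^2)) · ((b^3)^2)) · a^3    [power of a product]
= (((a^32 · ((a^2)^16)) · ((a^3)^2)) · ((b^3)^2)) · a^3    [power of a power]
= (((a^32 · a^32) · ((a^3)^2)) · ((b^3)^2)) · a^3    [power of a power]
= ((a^64 · ((a^3)^2)) · ((b^3)^2)) · a^3    [product of powers]
= ((a^64 · a^6) · ((b^3)^2)) · a^3    [power of a power]
= (a^70 · ((b^3)^2)) · a^3    [product of powers]
= (a^70 · b^6) · a^3    [power of a power]
= a^73·b^6    [product of powers]

a^73·b^6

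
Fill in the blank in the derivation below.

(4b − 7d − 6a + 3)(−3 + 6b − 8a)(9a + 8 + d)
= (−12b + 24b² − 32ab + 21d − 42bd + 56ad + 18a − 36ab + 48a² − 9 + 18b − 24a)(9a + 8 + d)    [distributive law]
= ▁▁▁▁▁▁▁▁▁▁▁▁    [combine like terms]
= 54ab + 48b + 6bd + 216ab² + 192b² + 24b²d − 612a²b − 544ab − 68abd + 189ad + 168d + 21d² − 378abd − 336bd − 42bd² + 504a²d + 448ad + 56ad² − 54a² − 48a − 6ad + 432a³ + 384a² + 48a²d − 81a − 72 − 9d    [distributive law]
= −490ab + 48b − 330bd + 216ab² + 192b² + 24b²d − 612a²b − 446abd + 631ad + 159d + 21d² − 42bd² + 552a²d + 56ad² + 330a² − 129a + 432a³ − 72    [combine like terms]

Applying combine like terms to the line above:

(6b + 24b² − 68ab + 21d − 42bd + 56ad − 6a + 48a² − 9)(9a + 8 + d)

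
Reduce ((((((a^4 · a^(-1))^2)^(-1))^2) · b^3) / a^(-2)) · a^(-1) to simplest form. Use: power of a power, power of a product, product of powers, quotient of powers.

a^(-11)b^3

((((((a^4 · a^(-1))^2)^(-1))^2) · b^3) / a^(-2)) · a^(-1)
= (((((a^4 · a^(-1))^2)^(-2)) · b^3) / a^(-2)) · a^(-1)    [power of a power]
= ((((a^4 · a^(-1))^(-4)) · b^3) / a^(-2)) · a^(-1)    [power of a power]
= (((((a^4)^(-4)) · ((a^(-1))^(-4))) · b^3) / a^(-2)) · a^(-1)    [power of a product]
= (((a^(-16) · ((a^(-1))^(-4))) · b^3) / a^(-2)) · a^(-1)    [power of a power]
= (((a^(-16) · a^4) · b^3) / a^(-2)) · a^(-1)    [power of a power]
= ((a^(-12) · b^3) / a^(-2)) · a^(-1)    [product of powers]
= a^(-11)b^3    [quotient of powers; product of powers]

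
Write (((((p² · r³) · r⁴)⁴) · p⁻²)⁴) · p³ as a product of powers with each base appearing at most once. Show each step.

p²⁷r¹¹²

(((((p² · r³) · r⁴)⁴) · p⁻²)⁴) · p³
= (((((p² · r³) · r⁴)⁴)⁴) · ((p⁻²)⁴)) · p³    [power of a product]
= ((((p² · r³) · r⁴)¹⁶) · ((p⁻²)⁴)) · p³    [power of a power]
= ((((p² · r³)¹⁶) · ((r⁴)¹⁶)) · ((p⁻²)⁴)) · p³    [power of a product]
= (((((p²)¹⁶) · ((r³)¹⁶)) · ((r⁴)¹⁶)) · ((p⁻²)⁴)) · p³    [power of a product]
= (((p³² · ((r³)¹⁶)) · ((r⁴)¹⁶)) · ((p⁻²)⁴)) · p³    [power of a power]
= (((p³² · r⁴⁸) · ((r⁴)¹⁶)) · ((p⁻²)⁴)) · p³    [power of a power]
= (((p³² · r⁴⁸) · r⁶⁴) · ((p⁻²)⁴)) · p³    [power of a power]
= (((p³² · r⁴⁸) · r⁶⁴) · p⁻⁸) · p³    [power of a power]
= p²⁷r¹¹²    [product of powers]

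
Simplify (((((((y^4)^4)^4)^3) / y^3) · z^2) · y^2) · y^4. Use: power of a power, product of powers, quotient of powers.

y^195z^2

(((((((y^4)^4)^4)^3) / y^3) · z^2) · y^2) · y^4
= ((((((y^4)^4)^12) / y^3) · z^2) · y^2) · y^4    [power of a power]
= (((((y^4)^48) / y^3) · z^2) · y^2) · y^4    [power of a power]
= (((y^192 / y^3) · z^2) · y^2) · y^4    [power of a power]
= ((y^189 · z^2) · y^2) · y^4    [quotient of powers]
= y^195z^2    [product of powers]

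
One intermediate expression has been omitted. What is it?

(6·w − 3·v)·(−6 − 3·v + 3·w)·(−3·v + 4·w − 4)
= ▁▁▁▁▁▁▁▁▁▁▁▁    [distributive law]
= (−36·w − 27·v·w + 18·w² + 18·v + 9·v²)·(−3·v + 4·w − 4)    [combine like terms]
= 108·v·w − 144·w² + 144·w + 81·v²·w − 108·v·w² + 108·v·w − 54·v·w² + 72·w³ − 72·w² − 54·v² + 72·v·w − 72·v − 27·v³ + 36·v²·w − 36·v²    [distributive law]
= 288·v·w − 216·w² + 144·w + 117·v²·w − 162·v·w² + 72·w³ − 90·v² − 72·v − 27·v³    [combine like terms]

Applying distributive law to the line above:

(−36·w − 18·v·w + 18·w² + 18·v + 9·v² − 9·v·w)·(−3·v + 4·w − 4)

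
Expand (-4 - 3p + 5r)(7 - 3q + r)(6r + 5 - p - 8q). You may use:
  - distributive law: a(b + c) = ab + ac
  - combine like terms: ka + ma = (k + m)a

-13r - 140 - 77p + 284q - 251qr + 201pq - 96q^2 + 211r^2 - 172pr + 21p^2 + 93pqr - 9p^2q - 72pq^2 - 23pr^2 + 3p^2r - 130qr^2 + 120q^2r + 30r^3

(-4 - 3p + 5r)(7 - 3q + r)(6r + 5 - p - 8q)
= (-28 + 12q - 4r - 21p + 9pq - 3pr + 35r - 15qr + 5r^2)(6r + 5 - p - 8q)    [distributive law]
= (-28 + 12q + 31r - 21p + 9pq - 3pr - 15qr + 5r^2)(6r + 5 - p - 8q)    [combine like terms]
= -168r - 140 + 28p + 224q + 72qr + 60q - 12pq - 96q^2 + 186r^2 + 155r - 31pr - 248qr - 126pr - 105p + 21p^2 + 168pq + 54pqr + 45pq - 9p^2q - 72pq^2 - 18pr^2 - 15pr + 3p^2r + 24pqr - 90qr^2 - 75qr + 15pqr + 120q^2r + 30r^3 + 25r^2 - 5pr^2 - 40qr^2    [distributive law]
= -13r - 140 - 77p + 284q - 251qr + 201pq - 96q^2 + 211r^2 - 172pr + 21p^2 + 93pqr - 9p^2q - 72pq^2 - 23pr^2 + 3p^2r - 130qr^2 + 120q^2r + 30r^3    [combine like terms]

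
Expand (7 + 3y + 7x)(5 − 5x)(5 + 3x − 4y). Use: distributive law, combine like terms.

(7 + 3y + 7x)(5 − 5x)(5 + 3x − 4y)
= (35 − 35x + 15y − 15xy + 35x − 35x²)(5 + 3x − 4y)    [distributive law]
= (35 + 15y − 15xy − 35x²)(5 + 3x − 4y)    [combine like terms]
= 175 + 105x − 140y + 75y + 45xy − 60y² − 75xy − 45x²y + 60xy² − 175x² − 105x³ + 140x²y    [distributive law]
= 175 + 105x − 65y − 30xy − 60y² + 95x²y + 60xy² − 175x² − 105x³    [combine like terms]

175 + 105x − 65y − 30xy − 60y² + 95x²y + 60xy² − 175x² − 105x³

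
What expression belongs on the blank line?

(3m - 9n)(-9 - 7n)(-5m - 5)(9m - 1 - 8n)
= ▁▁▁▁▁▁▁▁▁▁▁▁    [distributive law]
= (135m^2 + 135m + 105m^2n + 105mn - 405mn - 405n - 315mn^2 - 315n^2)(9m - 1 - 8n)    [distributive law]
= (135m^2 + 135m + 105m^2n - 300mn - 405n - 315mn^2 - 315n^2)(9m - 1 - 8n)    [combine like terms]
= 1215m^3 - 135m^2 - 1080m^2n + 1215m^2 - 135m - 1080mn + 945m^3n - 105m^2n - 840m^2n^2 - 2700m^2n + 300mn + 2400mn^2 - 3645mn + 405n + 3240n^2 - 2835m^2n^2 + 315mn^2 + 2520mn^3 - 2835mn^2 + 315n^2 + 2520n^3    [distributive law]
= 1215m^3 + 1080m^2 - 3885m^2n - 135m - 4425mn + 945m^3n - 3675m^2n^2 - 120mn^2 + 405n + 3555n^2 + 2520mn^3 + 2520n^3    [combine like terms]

Applying distributive law to the line above:

(-27m - 21mn + 81n + 63n^2)(-5m - 5)(9m - 1 - 8n)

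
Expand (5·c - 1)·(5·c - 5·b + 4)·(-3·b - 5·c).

50·b·c^2 - 125·c^3 + 75·b^2·c - 70·b·c - 75·c^2 - 15·b^2 + 12·b + 20·c

(5·c - 1)·(5·c - 5·b + 4)·(-3·b - 5·c)
= (25·c^2 - 25·b·c + 20·c - 5·c + 5·b - 4)·(-3·b - 5·c)    [distributive law]
= (25·c^2 - 25·b·c + 15·c + 5·b - 4)·(-3·b - 5·c)    [combine like terms]
= -75·b·c^2 - 125·c^3 + 75·b^2·c + 125·b·c^2 - 45·b·c - 75·c^2 - 15·b^2 - 25·b·c + 12·b + 20·c    [distributive law]
= 50·b·c^2 - 125·c^3 + 75·b^2·c - 70·b·c - 75·c^2 - 15·b^2 + 12·b + 20·c    [combine like terms]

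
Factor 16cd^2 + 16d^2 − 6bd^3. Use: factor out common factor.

2d^2(8c + 8 − 3bd)

16cd^2 + 16d^2 − 6bd^3
= 2(8cd^2 + 8d^2 − 3bd^3)    [factor out 2]
= 2d^2(8c + 8 − 3bd)    [factor out d^2]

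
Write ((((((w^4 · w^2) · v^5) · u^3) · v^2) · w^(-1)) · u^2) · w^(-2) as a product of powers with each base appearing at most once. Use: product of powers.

u^5v^7w^3

((((((w^4 · w^2) · v^5) · u^3) · v^2) · w^(-1)) · u^2) · w^(-2)
= (((((w^6 · v^5) · u^3) · v^2) · w^(-1)) · u^2) · w^(-2)    [product of powers]
= u^5v^7w^3    [product of powers]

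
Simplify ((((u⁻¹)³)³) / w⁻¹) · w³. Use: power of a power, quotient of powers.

((((u⁻¹)³)³) / w⁻¹) · w³
= (((u⁻¹)⁹) / w⁻¹) · w³    [power of a power]
= ((u⁻⁹) / w⁻¹) · w³    [power of a power]
= u⁻⁹w⁴    [quotient of powers]

u⁻⁹w⁴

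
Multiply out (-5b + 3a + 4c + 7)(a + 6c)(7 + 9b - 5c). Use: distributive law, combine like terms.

28ab - 45ab^2 + 223abc + 168bc - 270b^2c + 366bc^2 + 21a^2 + 27a^2b - 15a^2c + 119ac - 110ac^2 - 42c^2 - 120c^3 + 49a + 294c

(-5b + 3a + 4c + 7)(a + 6c)(7 + 9b - 5c)
= (-5ab - 30bc + 3a^2 + 18ac + 4ac + 24c^2 + 7a + 42c)(7 + 9b - 5c)    [distributive law]
= (-5ab - 30bc + 3a^2 + 22ac + 24c^2 + 7a + 42c)(7 + 9b - 5c)    [combine like terms]
= -35ab - 45ab^2 + 25abc - 210bc - 270b^2c + 150bc^2 + 21a^2 + 27a^2b - 15a^2c + 154ac + 198abc - 110ac^2 + 168c^2 + 216bc^2 - 120c^3 + 49a + 63ab - 35ac + 294c + 378bc - 210c^2    [distributive law]
= 28ab - 45ab^2 + 223abc + 168bc - 270b^2c + 366bc^2 + 21a^2 + 27a^2b - 15a^2c + 119ac - 110ac^2 - 42c^2 - 120c^3 + 49a + 294c    [combine like terms]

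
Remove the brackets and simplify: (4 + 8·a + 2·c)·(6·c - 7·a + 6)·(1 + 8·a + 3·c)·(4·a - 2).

-332·a·c - 216·c + 1320·a²·c + 84·a·c² - 240·c² + 640·a² - 328·a + 1312·a³ - 48 + 416·a³·c + 792·a²·c² - 1792·a⁴ + 144·a·c³ - 72·c³

(4 + 8·a + 2·c)·(6·c - 7·a + 6)·(1 + 8·a + 3·c)·(4·a - 2)
= (24·c - 28·a + 24 + 48·a·c - 56·a² + 48·a + 12·c² - 14·a·c + 12·c)·(1 + 8·a + 3·c)·(4·a - 2)    [distributive law]
= (36·c + 20·a + 24 + 34·a·c - 56·a² + 12·c²)·(1 + 8·a + 3·c)·(4·a - 2)    [combine like terms]
= (36·c + 288·a·c + 108·c² + 20·a + 160·a² + 60·a·c + 24 + 192·a + 72·c + 34·a·c + 272·a²·c + 102·a·c² - 56·a² - 448·a³ - 168·a²·c + 12·c² + 96·a·c² + 36·c³)·(4·a - 2)    [distributive law]
= (108·c + 382·a·c + 120·c² + 212·a + 104·a² + 24 + 104·a²·c + 198·a·c² - 448·a³ + 36·c³)·(4·a - 2)    [combine like terms]
= 432·a·c - 216·c + 1528·a²·c - 764·a·c + 480·a·c² - 240·c² + 848·a² - 424·a + 416·a³ - 208·a² + 96·a - 48 + 416·a³·c - 208·a²·c + 792·a²·c² - 396·a·c² - 1792·a⁴ + 896·a³ + 144·a·c³ - 72·c³    [distributive law]
= -332·a·c - 216·c + 1320·a²·c + 84·a·c² - 240·c² + 640·a² - 328·a + 1312·a³ - 48 + 416·a³·c + 792·a²·c² - 1792·a⁴ + 144·a·c³ - 72·c³    [combine like terms]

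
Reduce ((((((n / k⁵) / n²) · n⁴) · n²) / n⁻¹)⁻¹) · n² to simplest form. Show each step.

((((((n / k⁵) / n²) · n⁴) · n²) / n⁻¹)⁻¹) · n²
= ((((((n / k⁵) / n²) · n⁴) · n²)⁻¹) / ((n⁻¹)⁻¹)) · n²    [power of a quotient]
= ((((((n / k⁵) / n²) · n⁴)⁻¹) · ((n²)⁻¹)) / ((n⁻¹)⁻¹)) · n²    [power of a product]
= ((((((n / k⁵) / n²)⁻¹) · ((n⁴)⁻¹)) · ((n²)⁻¹)) / ((n⁻¹)⁻¹)) · n²    [power of a product]
= ((((((n / k⁵)⁻¹) / ((n²)⁻¹)) · ((n⁴)⁻¹)) · ((n²)⁻¹)) / ((n⁻¹)⁻¹)) · n²    [power of a quotient]
= ((((((n⁻¹) / ((k⁵)⁻¹)) / ((n²)⁻¹)) · ((n⁴)⁻¹)) · ((n²)⁻¹)) / ((n⁻¹)⁻¹)) · n²    [power of a quotient]
= (((((n⁻¹ / k⁻⁵) / ((n²)⁻¹)) · ((n⁴)⁻¹)) · ((n²)⁻¹)) / ((n⁻¹)⁻¹)) · n²    [power of a power]
= (((((n⁻¹ / k⁻⁵) / n⁻²) · ((n⁴)⁻¹)) · ((n²)⁻¹)) / ((n⁻¹)⁻¹)) · n²    [power of a power]
= (((((n⁻¹ / k⁻⁵) / n⁻²) · n⁻⁴) · ((n²)⁻¹)) / ((n⁻¹)⁻¹)) · n²    [power of a power]
= (((((n⁻¹ / k⁻⁵) / n⁻²) · n⁻⁴) · n⁻²) / ((n⁻¹)⁻¹)) · n²    [power of a power]
= (((((n⁻¹ / k⁻⁵) / n⁻²) · n⁻⁴) · n⁻²) / n) · n²    [power of a power]
= k⁵n⁻⁴    [quotient of powers; product of powers]

k⁵n⁻⁴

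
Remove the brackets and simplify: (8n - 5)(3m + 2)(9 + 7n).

(8n - 5)(3m + 2)(9 + 7n)
= (24mn + 16n - 15m - 10)(9 + 7n)    [distributive law]
= 216mn + 168mn² + 144n + 112n² - 135m - 105mn - 90 - 70n    [distributive law]
= 111mn + 168mn² + 74n + 112n² - 135m - 90    [combine like terms]

111mn + 168mn² + 74n + 112n² - 135m - 90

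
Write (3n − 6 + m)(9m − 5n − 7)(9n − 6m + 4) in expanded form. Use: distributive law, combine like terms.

288mn² − 51m²n − 515mn − 135n³ + 21n² + 414n + 402m² − 496m + 168 − 54m³

(3n − 6 + m)(9m − 5n − 7)(9n − 6m + 4)
= (27mn − 15n² − 21n − 54m + 30n + 42 + 9m² − 5mn − 7m)(9n − 6m + 4)    [distributive law]
= (22mn − 15n² + 9n − 61m + 42 + 9m²)(9n − 6m + 4)    [combine like terms]
= 198mn² − 132m²n + 88mn − 135n³ + 90mn² − 60n² + 81n² − 54mn + 36n − 549mn + 366m² − 244m + 378n − 252m + 168 + 81m²n − 54m³ + 36m²    [distributive law]
= 288mn² − 51m²n − 515mn − 135n³ + 21n² + 414n + 402m² − 496m + 168 − 54m³    [combine like terms]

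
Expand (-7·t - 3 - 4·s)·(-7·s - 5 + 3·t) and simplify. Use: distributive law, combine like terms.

37·s·t + 26·t - 21·t² + 41·s + 15 + 28·s²

(-7·t - 3 - 4·s)·(-7·s - 5 + 3·t)
= 49·s·t + 35·t - 21·t² + 21·s + 15 - 9·t + 28·s² + 20·s - 12·s·t    [distributive law]
= 37·s·t + 26·t - 21·t² + 41·s + 15 + 28·s²    [combine like terms]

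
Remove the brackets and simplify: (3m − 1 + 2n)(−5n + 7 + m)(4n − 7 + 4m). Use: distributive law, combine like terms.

−92mn² + 247mn − 40m²n − 168m + 59m² + 12m³ + 146n² − 161n + 49 − 40n³

(3m − 1 + 2n)(−5n + 7 + m)(4n − 7 + 4m)
= (−15mn + 21m + 3m² + 5n − 7 − m − 10n² + 14n + 2mn)(4n − 7 + 4m)    [distributive law]
= (−13mn + 20m + 3m² + 19n − 7 − 10n²)(4n − 7 + 4m)    [combine like terms]
= −52mn² + 91mn − 52m²n + 80mn − 140m + 80m² + 12m²n − 21m² + 12m³ + 76n² − 133n + 76mn − 28n + 49 − 28m − 40n³ + 70n² − 40mn²    [distributive law]
= −92mn² + 247mn − 40m²n − 168m + 59m² + 12m³ + 146n² − 161n + 49 − 40n³    [combine like terms]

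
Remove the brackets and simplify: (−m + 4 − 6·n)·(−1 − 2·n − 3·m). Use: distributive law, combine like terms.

−11·m + 20·m·n + 3·m^2 − 4 − 2·n + 12·n^2

(−m + 4 − 6·n)·(−1 − 2·n − 3·m)
= m + 2·m·n + 3·m^2 − 4 − 8·n − 12·m + 6·n + 12·n^2 + 18·m·n    [distributive law]
= −11·m + 20·m·n + 3·m^2 − 4 − 2·n + 12·n^2    [combine like terms]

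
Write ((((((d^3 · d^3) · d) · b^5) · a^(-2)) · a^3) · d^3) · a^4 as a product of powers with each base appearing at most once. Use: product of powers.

a^5·b^5·d^10

((((((d^3 · d^3) · d) · b^5) · a^(-2)) · a^3) · d^3) · a^4
= (((((d^6 · d) · b^5) · a^(-2)) · a^3) · d^3) · a^4    [product of powers]
= ((((d^7 · b^5) · a^(-2)) · a^3) · d^3) · a^4    [product of powers]
= a^5·b^5·d^10    [product of powers]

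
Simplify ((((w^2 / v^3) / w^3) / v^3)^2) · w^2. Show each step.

v^(-12)

((((w^2 / v^3) / w^3) / v^3)^2) · w^2
= ((((w^2 / v^3) / w^3)^2) / ((v^3)^2)) · w^2    [power of a quotient]
= ((((w^2 / v^3)^2) / ((w^3)^2)) / ((v^3)^2)) · w^2    [power of a quotient]
= (((((w^2)^2) / ((v^3)^2)) / ((w^3)^2)) / ((v^3)^2)) · w^2    [power of a quotient]
= (((w^4 / ((v^3)^2)) / ((w^3)^2)) / ((v^3)^2)) · w^2    [power of a power]
= (((w^4 / v^6) / ((w^3)^2)) / ((v^3)^2)) · w^2    [power of a power]
= (((w^4 / v^6) / w^6) / ((v^3)^2)) · w^2    [power of a power]
= (((w^4 / v^6) / w^6) / v^6) · w^2    [power of a power]
= v^(-12)    [quotient of powers; product of powers]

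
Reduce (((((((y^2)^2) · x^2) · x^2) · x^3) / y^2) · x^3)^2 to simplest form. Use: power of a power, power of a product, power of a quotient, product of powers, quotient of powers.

(((((((y^2)^2) · x^2) · x^2) · x^3) / y^2) · x^3)^2
= (((((((y^2)^2) · x^2) · x^2) · x^3) / y^2)^2) · ((x^3)^2)    [power of a product]
= (((((((y^2)^2) · x^2) · x^2) · x^3)^2) / ((y^2)^2)) · ((x^3)^2)    [power of a quotient]
= (((((((y^2)^2) · x^2) · x^2)^2) · ((x^3)^2)) / ((y^2)^2)) · ((x^3)^2)    [power of a product]
= (((((((y^2)^2) · x^2)^2) · ((x^2)^2)) · ((x^3)^2)) / ((y^2)^2)) · ((x^3)^2)    [power of a product]
= (((((((y^2)^2)^2) · ((x^2)^2)) · ((x^2)^2)) · ((x^3)^2)) / ((y^2)^2)) · ((x^3)^2)    [power of a product]
= ((((((y^2)^4) · ((x^2)^2)) · ((x^2)^2)) · ((x^3)^2)) / ((y^2)^2)) · ((x^3)^2)    [power of a power]
= ((((y^8 · ((x^2)^2)) · ((x^2)^2)) · ((x^3)^2)) / ((y^2)^2)) · ((x^3)^2)    [power of a power]
= ((((y^8 · x^4) · ((x^2)^2)) · ((x^3)^2)) / ((y^2)^2)) · ((x^3)^2)    [power of a power]
= ((((y^8 · x^4) · x^4) · ((x^3)^2)) / ((y^2)^2)) · ((x^3)^2)    [power of a power]
= ((((y^8 · x^4) · x^4) · x^6) / ((y^2)^2)) · ((x^3)^2)    [power of a power]
= ((((y^8 · x^4) · x^4) · x^6) / y^4) · ((x^3)^2)    [power of a power]
= ((((y^8 · x^4) · x^4) · x^6) / y^4) · x^6    [power of a power]
= x^20y^4    [quotient of powers; product of powers]

x^20y^4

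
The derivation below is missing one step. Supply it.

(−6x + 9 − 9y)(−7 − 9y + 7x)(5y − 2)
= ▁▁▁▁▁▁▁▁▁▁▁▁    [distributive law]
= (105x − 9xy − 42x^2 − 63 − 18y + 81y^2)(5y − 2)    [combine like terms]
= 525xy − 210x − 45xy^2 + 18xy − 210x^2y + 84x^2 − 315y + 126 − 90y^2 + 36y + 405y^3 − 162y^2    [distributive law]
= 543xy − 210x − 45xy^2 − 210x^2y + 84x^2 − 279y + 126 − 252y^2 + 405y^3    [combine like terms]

Applying distributive law to the line above:

(42x + 54xy − 42x^2 − 63 − 81y + 63x + 63y + 81y^2 − 63xy)(5y − 2)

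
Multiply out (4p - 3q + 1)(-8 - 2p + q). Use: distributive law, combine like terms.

(4p - 3q + 1)(-8 - 2p + q)
= -32p - 8p^2 + 4pq + 24q + 6pq - 3q^2 - 8 - 2p + q    [distributive law]
= -34p - 8p^2 + 10pq + 25q - 3q^2 - 8    [combine like terms]

-34p - 8p^2 + 10pq + 25q - 3q^2 - 8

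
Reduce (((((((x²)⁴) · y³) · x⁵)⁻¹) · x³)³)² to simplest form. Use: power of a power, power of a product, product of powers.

x⁻⁶⁰y⁻¹⁸

(((((((x²)⁴) · y³) · x⁵)⁻¹) · x³)³)²
= ((((((x²)⁴) · y³) · x⁵)⁻¹) · x³)⁶    [power of a power]
= ((((((x²)⁴) · y³) · x⁵)⁻¹)⁶) · ((x³)⁶)    [power of a product]
= (((((x²)⁴) · y³) · x⁵)⁻⁶) · ((x³)⁶)    [power of a power]
= (((((x²)⁴) · y³)⁻⁶) · ((x⁵)⁻⁶)) · ((x³)⁶)    [power of a product]
= (((((x²)⁴)⁻⁶) · ((y³)⁻⁶)) · ((x⁵)⁻⁶)) · ((x³)⁶)    [power of a product]
= ((((x²)⁻²⁴) · ((y³)⁻⁶)) · ((x⁵)⁻⁶)) · ((x³)⁶)    [power of a power]
= ((x⁻⁴⁸ · ((y³)⁻⁶)) · ((x⁵)⁻⁶)) · ((x³)⁶)    [power of a power]
= ((x⁻⁴⁸ · y⁻¹⁸) · ((x⁵)⁻⁶)) · ((x³)⁶)    [power of a power]
= ((x⁻⁴⁸ · y⁻¹⁸) · x⁻³⁰) · ((x³)⁶)    [power of a power]
= ((x⁻⁴⁸ · y⁻¹⁸) · x⁻³⁰) · x¹⁸    [power of a power]
= x⁻⁶⁰y⁻¹⁸    [product of powers]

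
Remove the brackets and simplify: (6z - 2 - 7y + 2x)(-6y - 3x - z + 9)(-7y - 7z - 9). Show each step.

(6z - 2 - 7y + 2x)(-6y - 3x - z + 9)(-7y - 7z - 9)
= (-36yz - 18xz - 6z^2 + 54z + 12y + 6x + 2z - 18 + 42y^2 + 21xy + 7yz - 63y - 12xy - 6x^2 - 2xz + 18x)(-7y - 7z - 9)    [distributive law]
= (-29yz - 20xz - 6z^2 + 56z - 51y + 24x - 18 + 42y^2 + 9xy - 6x^2)(-7y - 7z - 9)    [combine like terms]
= 203y^2z + 203yz^2 + 261yz + 140xyz + 140xz^2 + 180xz + 42yz^2 + 42z^3 + 54z^2 - 392yz - 392z^2 - 504z + 357y^2 + 357yz + 459y - 168xy - 168xz - 216x + 126y + 126z + 162 - 294y^3 - 294y^2z - 378y^2 - 63xy^2 - 63xyz - 81xy + 42x^2y + 42x^2z + 54x^2    [distributive law]
= -91y^2z + 245yz^2 + 226yz + 77xyz + 140xz^2 + 12xz + 42z^3 - 338z^2 - 378z - 21y^2 + 585y - 249xy - 216x + 162 - 294y^3 - 63xy^2 + 42x^2y + 42x^2z + 54x^2    [combine like terms]

-91y^2z + 245yz^2 + 226yz + 77xyz + 140xz^2 + 12xz + 42z^3 - 338z^2 - 378z - 21y^2 + 585y - 249xy - 216x + 162 - 294y^3 - 63xy^2 + 42x^2y + 42x^2z + 54x^2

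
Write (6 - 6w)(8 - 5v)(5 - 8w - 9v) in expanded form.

240 - 624w - 582v + 822vw + 270v^2 + 384w^2 - 240vw^2 - 270v^2w

(6 - 6w)(8 - 5v)(5 - 8w - 9v)
= (48 - 30v - 48w + 30vw)(5 - 8w - 9v)    [distributive law]
= 240 - 384w - 432v - 150v + 240vw + 270v^2 - 240w + 384w^2 + 432vw + 150vw - 240vw^2 - 270v^2w    [distributive law]
= 240 - 624w - 582v + 822vw + 270v^2 + 384w^2 - 240vw^2 - 270v^2w    [combine like terms]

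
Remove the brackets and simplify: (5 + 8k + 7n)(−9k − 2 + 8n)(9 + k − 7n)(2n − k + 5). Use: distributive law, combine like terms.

888kn − 2986k^2 − 2705k + 645k^2n + 349k^3 + 847kn^2 + 1340n − 450 + 2218n^2 − 1316n^3 − 649k^3n + 72k^4 + 961k^2n^2 + 490kn^3 − 784n^4

(5 + 8k + 7n)(−9k − 2 + 8n)(9 + k − 7n)(2n − k + 5)
= (−45k − 10 + 40n − 72k^2 − 16k + 64kn − 63kn − 14n + 56n^2)(9 + k − 7n)(2n − k + 5)    [distributive law]
= (−61k − 10 + 26n − 72k^2 + kn + 56n^2)(9 + k − 7n)(2n − k + 5)    [combine like terms]
= (−549k − 61k^2 + 427kn − 90 − 10k + 70n + 234n + 26kn − 182n^2 − 648k^2 − 72k^3 + 504k^2n + 9kn + k^2n − 7kn^2 + 504n^2 + 56kn^2 − 392n^3)(2n − k + 5)    [distributive law]
= (−559k − 709k^2 + 462kn − 90 + 304n + 322n^2 − 72k^3 + 505k^2n + 49kn^2 − 392n^3)(2n − k + 5)    [combine like terms]
= −1118kn + 559k^2 − 2795k − 1418k^2n + 709k^3 − 3545k^2 + 924kn^2 − 462k^2n + 2310kn − 180n + 90k − 450 + 608n^2 − 304kn + 1520n + 644n^3 − 322kn^2 + 1610n^2 − 144k^3n + 72k^4 − 360k^3 + 1010k^2n^2 − 505k^3n + 2525k^2n + 98kn^3 − 49k^2n^2 + 245kn^2 − 784n^4 + 392kn^3 − 1960n^3    [distributive law]
= 888kn − 2986k^2 − 2705k + 645k^2n + 349k^3 + 847kn^2 + 1340n − 450 + 2218n^2 − 1316n^3 − 649k^3n + 72k^4 + 961k^2n^2 + 490kn^3 − 784n^4    [combine like terms]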